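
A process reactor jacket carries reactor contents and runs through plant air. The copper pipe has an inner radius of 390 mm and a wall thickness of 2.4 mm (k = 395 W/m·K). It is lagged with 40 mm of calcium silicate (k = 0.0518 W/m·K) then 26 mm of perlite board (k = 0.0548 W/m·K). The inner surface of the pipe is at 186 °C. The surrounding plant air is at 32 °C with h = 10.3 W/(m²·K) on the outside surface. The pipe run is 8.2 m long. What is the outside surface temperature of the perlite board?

For a radial system each layer contributes R = ln(r_out/r_in)/(2πkL); films add R = 1/(hA).
R_copper pipe wall = ln(392.4/390)/(2π×395×8.2) = 3.015×10^-7 K/W
R_calcium silicate = ln(432.4/392.4)/(2π×0.0518×8.2) = 0.03637 K/W
R_perlite board = ln(458.4/432.4)/(2π×0.0548×8.2) = 0.02068 K/W
R_outer film = 1/(h_o·2πr_oL) = 1/(10.3×2π×0.4584×8.2) = 0.004111 K/W
R_total = 0.06116 K/W
Q = ΔT/R_total = 154/0.06116
Q = 2520 W
T_interface = T_inner − Q·ΣR(inner→interface) = 186 − 2520×0.05705

T ≈ 42.4 °C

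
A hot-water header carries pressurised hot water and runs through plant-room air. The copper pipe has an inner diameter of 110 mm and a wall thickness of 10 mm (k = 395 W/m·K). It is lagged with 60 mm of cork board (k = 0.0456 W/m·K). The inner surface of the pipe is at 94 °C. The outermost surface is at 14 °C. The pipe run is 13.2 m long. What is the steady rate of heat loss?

Per-layer cylindrical resistances, series-summed:
R_copper pipe wall = ln(65/55)/(2π×395×13.2) = 5.099×10^-6 K/W
R_cork board = ln(125/65)/(2π×0.0456×13.2) = 0.1729 K/W
R_total = 0.1729 K/W
Q = ΔT/R_total = 80/0.1729

Q ≈ 463 W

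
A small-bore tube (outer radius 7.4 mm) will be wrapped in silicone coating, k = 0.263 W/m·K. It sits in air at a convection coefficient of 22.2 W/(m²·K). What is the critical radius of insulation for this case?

r_cr ≈ 11.8 mm

For a cylinder r_cr = k/h = 0.263/22.2
r_cr = 11.8 mm; since the bare radius (7.4 mm) is below r_cr, adding a thin layer of insulation will *increase* heat loss.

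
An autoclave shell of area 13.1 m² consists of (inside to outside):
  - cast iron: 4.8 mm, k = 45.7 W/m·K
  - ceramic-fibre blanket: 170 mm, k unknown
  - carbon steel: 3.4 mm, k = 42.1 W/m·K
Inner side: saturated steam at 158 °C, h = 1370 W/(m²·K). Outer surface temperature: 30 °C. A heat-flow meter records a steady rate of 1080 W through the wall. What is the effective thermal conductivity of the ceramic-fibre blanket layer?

k ≈ 0.11 W/(m·K)

Using the resistance-network approach (series):
R_inner film = 1/(h_i·A) = 1/(1370×13.1) = 5.572×10^-5 K/W
R_cast iron = L/(kA) = 0.0048/(45.7×13.1) = 8.018×10^-6 K/W
R_carbon steel = L/(kA) = 0.0034/(42.1×13.1) = 6.165×10^-6 K/W
Sum of known resistances R_other = 6.99×10^-5 K/W
Total R = ΔT/Q = 128/1080 = 0.1185 K/W
R_ceramic-fibre blanket = R_total − R_other = 0.1184 K/W
k = L/(R·A) = 0.17/(0.1184×13.1)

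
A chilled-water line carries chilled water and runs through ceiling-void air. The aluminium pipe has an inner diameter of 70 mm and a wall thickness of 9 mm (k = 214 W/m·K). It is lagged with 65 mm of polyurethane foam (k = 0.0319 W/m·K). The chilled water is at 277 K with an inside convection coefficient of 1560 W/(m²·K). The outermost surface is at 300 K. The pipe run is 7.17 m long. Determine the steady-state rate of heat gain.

Per-layer cylindrical resistances, series-summed:
R_inner film = 1/(h_i·2πr₁L) = 1/(1560×2π×0.035×7.17) = 4.065×10^-4 K/W
R_aluminium pipe wall = ln(44/35)/(2π×214×7.17) = 2.374×10^-5 K/W
R_polyurethane foam = ln(109/44)/(2π×0.0319×7.17) = 0.6312 K/W
R_total = 0.6317 K/W
Q = ΔT/R_total = 23/0.6317

Q ≈ 36.4 W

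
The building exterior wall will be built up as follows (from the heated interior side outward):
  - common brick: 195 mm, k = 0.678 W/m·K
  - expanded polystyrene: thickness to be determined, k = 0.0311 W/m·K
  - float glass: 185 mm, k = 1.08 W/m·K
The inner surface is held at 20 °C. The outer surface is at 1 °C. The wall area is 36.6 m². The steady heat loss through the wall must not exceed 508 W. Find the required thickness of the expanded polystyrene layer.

Thermal resistances in series:
R_common brick = L/(kA) = 0.195/(0.678×36.6) = 0.007858 K/W
R_float glass = L/(kA) = 0.185/(1.08×36.6) = 0.00468 K/W
Sum of the known resistances R_other = 0.01254 K/W
Required total resistance R_tot = ΔT/Q_allow = 19/508 = 0.0374 K/W
R_expanded polystyrene = R_tot − R_other = 0.02486 K/W
L = R·k·A = 0.02486×0.0311×36.6

L ≈ 28.3 mm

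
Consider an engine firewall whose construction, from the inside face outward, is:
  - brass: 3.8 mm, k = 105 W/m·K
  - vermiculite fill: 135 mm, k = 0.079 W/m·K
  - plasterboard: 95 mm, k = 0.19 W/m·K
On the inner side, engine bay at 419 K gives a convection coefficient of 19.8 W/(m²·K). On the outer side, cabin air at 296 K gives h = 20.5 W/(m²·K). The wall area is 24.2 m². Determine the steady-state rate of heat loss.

Q ≈ 1290 W

Thermal resistances in series:
R_inner film = 1/(h_i·A) = 1/(19.8×24.2) = 0.002087 K/W
R_brass = L/(kA) = 0.0038/(105×24.2) = 1.495×10^-6 K/W
R_vermiculite fill = L/(kA) = 0.135/(0.079×24.2) = 0.07061 K/W
R_plasterboard = L/(kA) = 0.095/(0.19×24.2) = 0.02066 K/W
R_outer film = 1/(h_o·A) = 1/(20.5×24.2) = 0.002016 K/W
R_total = 0.09538 K/W
Q = ΔT / R_total = 123 / 0.09538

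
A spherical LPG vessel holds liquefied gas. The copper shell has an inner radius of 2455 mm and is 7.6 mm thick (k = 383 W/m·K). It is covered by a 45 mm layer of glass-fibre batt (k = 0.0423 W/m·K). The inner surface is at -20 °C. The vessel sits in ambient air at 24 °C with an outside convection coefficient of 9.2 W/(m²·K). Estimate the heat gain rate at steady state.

Q ≈ 2920 W

Spherical conduction: R = (1/r_in − 1/r_out)/(4πk) per layer; series-sum.
R_copper shell = (1/2.455 − 1/2.4626)/(4π×383) = 2.612×10^-7 K/W
R_glass-fibre batt = (1/2.4626 − 1/2.5076)/(4π×0.0423) = 0.01371 K/W
R_outer film = 1/(h·4πr_o²) = 1/(9.2×4π×2.5076²) = 0.001376 K/W
R_total = 0.01508 K/W
Q = ΔT/R_total = 44/0.01508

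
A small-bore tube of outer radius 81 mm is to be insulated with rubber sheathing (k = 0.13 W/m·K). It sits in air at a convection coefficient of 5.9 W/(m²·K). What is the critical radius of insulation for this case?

For a cylinder r_cr = k/h = 0.13/5.9
r_cr = 22 mm; since the bare radius (81 mm) is above r_cr, any added insulation will reduce heat loss.

r_cr ≈ 22 mm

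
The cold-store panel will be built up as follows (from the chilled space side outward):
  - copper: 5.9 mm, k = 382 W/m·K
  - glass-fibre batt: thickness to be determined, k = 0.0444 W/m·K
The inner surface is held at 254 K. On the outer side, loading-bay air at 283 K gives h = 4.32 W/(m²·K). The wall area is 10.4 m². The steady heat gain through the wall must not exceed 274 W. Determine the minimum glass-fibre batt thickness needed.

Model the wall as resistances in series:
R_copper = L/(kA) = 0.0059/(382×10.4) = 1.485×10^-6 K/W
R_outer film = 1/(h_o·A) = 1/(4.32×10.4) = 0.02226 K/W
Sum of the known resistances R_other = 0.02226 K/W
Required total resistance R_tot = ΔT/Q_allow = 29/274 = 0.1058 K/W
R_glass-fibre batt = R_tot − R_other = 0.08358 K/W
L = R·k·A = 0.08358×0.0444×10.4

L ≈ 38.6 mm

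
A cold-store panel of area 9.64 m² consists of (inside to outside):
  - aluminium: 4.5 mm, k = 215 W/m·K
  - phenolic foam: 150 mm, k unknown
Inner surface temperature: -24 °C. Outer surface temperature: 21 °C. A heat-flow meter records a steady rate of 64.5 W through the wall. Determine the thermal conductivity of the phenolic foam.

Series thermal resistances:
R_aluminium = L/(kA) = 0.0045/(215×9.64) = 2.171×10^-6 K/W
Sum of known resistances R_other = 2.171×10^-6 K/W
Total R = ΔT/Q = 45/64.5 = 0.6977 K/W
R_phenolic foam = R_total − R_other = 0.6977 K/W
k = L/(R·A) = 0.15/(0.6977×9.64)

k ≈ 0.0223 W/(m·K)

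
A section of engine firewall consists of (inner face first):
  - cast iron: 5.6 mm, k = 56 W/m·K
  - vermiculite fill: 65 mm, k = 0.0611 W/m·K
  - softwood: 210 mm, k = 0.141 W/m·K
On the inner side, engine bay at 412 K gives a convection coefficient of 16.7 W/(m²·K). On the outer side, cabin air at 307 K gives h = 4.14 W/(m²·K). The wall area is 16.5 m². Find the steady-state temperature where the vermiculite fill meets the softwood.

T ≈ 371 K

Treating each layer as a thermal resistance in series:
R_inner film = 1/(h_i·A) = 1/(16.7×16.5) = 0.003629 K/W
R_cast iron = L/(kA) = 0.0056/(56×16.5) = 6.061×10^-6 K/W
R_vermiculite fill = L/(kA) = 0.065/(0.0611×16.5) = 0.06447 K/W
R_softwood = L/(kA) = 0.21/(0.141×16.5) = 0.09026 K/W
R_outer film = 1/(h_o·A) = 1/(4.14×16.5) = 0.01464 K/W
R_total = 0.173 K/W;  Q = ΔT/R_total = 105/0.173 = 606.9 W
T_interface = T_inner − Q·ΣR(inner→interface) = 412 − 607×0.06811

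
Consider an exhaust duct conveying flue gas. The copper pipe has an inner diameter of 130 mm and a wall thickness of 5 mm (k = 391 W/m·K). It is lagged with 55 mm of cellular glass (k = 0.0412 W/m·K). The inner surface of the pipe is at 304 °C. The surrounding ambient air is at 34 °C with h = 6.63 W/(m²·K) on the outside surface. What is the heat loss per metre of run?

q′ ≈ 111 W/m

Cylindrical conduction, so R = ln(r₂/r₁)/(2πkL) per layer, in series:
R_copper pipe wall = ln(70/65)/(2π×391×1) = 3.017×10^-5 K/W
R_cellular glass = ln(125/70)/(2π×0.0412×1) = 2.24 K/W
R_outer film = 1/(h_o·2πr_oL) = 1/(6.63×2π×0.125×1) = 0.192 K/W
R_total = 2.432 K/W
Q = ΔT/R_total = 270/2.432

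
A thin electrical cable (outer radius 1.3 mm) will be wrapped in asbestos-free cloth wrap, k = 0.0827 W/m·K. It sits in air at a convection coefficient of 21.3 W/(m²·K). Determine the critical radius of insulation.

r_cr ≈ 3.88 mm

For a cylinder r_cr = k/h = 0.0827/21.3
r_cr = 3.88 mm; since the bare radius (1.3 mm) is below r_cr, adding a thin layer of insulation will *increase* heat loss.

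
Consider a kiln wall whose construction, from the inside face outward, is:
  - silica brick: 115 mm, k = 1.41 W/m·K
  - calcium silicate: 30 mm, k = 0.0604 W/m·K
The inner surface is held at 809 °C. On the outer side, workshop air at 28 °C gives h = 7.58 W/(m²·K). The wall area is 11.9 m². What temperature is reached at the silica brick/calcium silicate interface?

T ≈ 719 °C

Treating each layer as a thermal resistance in series:
R_silica brick = L/(kA) = 0.115/(1.41×11.9) = 0.006854 K/W
R_calcium silicate = L/(kA) = 0.03/(0.0604×11.9) = 0.04174 K/W
R_outer film = 1/(h_o·A) = 1/(7.58×11.9) = 0.01109 K/W
R_total = 0.05968 K/W;  Q = ΔT/R_total = 781/0.05968 = 13090 W
T_interface = T_inner − Q·ΣR(inner→interface) = 809 − 13100×0.006854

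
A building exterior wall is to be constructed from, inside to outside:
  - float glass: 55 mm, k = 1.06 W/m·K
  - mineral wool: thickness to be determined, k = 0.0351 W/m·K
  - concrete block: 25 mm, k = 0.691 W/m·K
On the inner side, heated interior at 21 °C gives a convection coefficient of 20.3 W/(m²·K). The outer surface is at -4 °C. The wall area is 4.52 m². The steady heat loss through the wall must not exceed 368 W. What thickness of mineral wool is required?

Series thermal resistances:
R_inner film = 1/(h_i·A) = 1/(20.3×4.52) = 0.0109 K/W
R_float glass = L/(kA) = 0.055/(1.06×4.52) = 0.01148 K/W
R_concrete block = L/(kA) = 0.025/(0.691×4.52) = 0.008004 K/W
Sum of the known resistances R_other = 0.03038 K/W
Required total resistance R_tot = ΔT/Q_allow = 25/368 = 0.06793 K/W
R_mineral wool = R_tot − R_other = 0.03755 K/W
L = R·k·A = 0.03755×0.0351×4.52

L ≈ 5.96 mm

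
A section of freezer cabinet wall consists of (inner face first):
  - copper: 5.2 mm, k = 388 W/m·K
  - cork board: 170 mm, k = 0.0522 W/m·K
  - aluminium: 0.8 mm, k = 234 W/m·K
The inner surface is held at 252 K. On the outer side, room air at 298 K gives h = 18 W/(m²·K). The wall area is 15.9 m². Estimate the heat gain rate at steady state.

Thermal resistances in series:
R_copper = L/(kA) = 0.0052/(388×15.9) = 8.429×10^-7 K/W
R_cork board = L/(kA) = 0.17/(0.0522×15.9) = 0.2048 K/W
R_aluminium = L/(kA) = 0.0008/(234×15.9) = 2.15×10^-7 K/W
R_outer film = 1/(h_o·A) = 1/(18×15.9) = 0.003494 K/W
R_total = 0.2083 K/W
Q = ΔT / R_total = 46 / 0.2083

Q ≈ 221 W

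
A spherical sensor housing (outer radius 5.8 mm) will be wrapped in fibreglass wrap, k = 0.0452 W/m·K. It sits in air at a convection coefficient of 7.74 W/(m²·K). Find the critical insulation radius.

For a sphere r_cr = 2k/h = 2×0.0452/7.74
r_cr = 11.7 mm; since the bare radius (5.8 mm) is below r_cr, adding a thin layer of insulation will *increase* heat loss.

r_cr ≈ 11.7 mm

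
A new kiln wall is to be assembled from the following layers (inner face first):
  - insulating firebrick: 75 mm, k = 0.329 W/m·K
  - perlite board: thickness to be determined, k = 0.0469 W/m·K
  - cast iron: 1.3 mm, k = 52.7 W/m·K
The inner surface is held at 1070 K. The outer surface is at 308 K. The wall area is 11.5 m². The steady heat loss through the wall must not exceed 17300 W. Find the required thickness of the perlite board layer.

Using the resistance-network approach (series):
R_insulating firebrick = L/(kA) = 0.075/(0.329×11.5) = 0.01982 K/W
R_cast iron = L/(kA) = 0.0013/(52.7×11.5) = 2.145×10^-6 K/W
Sum of the known resistances R_other = 0.01983 K/W
Required total resistance R_tot = ΔT/Q_allow = 762/17300 = 0.04405 K/W
R_perlite board = R_tot − R_other = 0.02422 K/W
L = R·k·A = 0.02422×0.0469×11.5

L ≈ 13.1 mm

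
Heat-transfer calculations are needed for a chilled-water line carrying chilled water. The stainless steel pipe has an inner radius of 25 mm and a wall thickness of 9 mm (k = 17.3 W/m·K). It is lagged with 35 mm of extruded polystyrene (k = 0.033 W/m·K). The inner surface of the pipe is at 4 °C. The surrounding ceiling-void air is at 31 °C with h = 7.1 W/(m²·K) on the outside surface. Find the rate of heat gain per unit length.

Treating each annulus and film as a series resistance:
R_stainless steel pipe wall = ln(34/25)/(2π×17.3×1) = 0.002829 K/W
R_extruded polystyrene = ln(69/34)/(2π×0.033×1) = 3.413 K/W
R_outer film = 1/(h_o·2πr_oL) = 1/(7.1×2π×0.069×1) = 0.3249 K/W
R_total = 3.741 K/W
Q = ΔT/R_total = 27/3.741

q′ ≈ 7.22 W/m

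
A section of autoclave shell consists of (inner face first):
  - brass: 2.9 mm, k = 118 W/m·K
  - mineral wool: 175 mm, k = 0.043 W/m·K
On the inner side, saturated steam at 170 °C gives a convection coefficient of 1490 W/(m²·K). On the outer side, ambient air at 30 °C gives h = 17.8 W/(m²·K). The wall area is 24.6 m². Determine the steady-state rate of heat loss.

Thermal resistances in series:
R_inner film = 1/(h_i·A) = 1/(1490×24.6) = 2.728×10^-5 K/W
R_brass = L/(kA) = 0.0029/(118×24.6) = 9.99×10^-7 K/W
R_mineral wool = L/(kA) = 0.175/(0.043×24.6) = 0.1654 K/W
R_outer film = 1/(h_o·A) = 1/(17.8×24.6) = 0.002284 K/W
R_total = 0.1677 K/W
Q = ΔT / R_total = 140 / 0.1677

Q ≈ 835 W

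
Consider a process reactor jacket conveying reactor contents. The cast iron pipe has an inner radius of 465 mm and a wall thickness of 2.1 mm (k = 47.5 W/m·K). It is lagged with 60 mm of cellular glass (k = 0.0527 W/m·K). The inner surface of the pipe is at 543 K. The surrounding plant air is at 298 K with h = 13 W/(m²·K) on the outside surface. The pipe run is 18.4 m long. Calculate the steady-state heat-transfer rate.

Q ≈ 11600 W

Radial resistances (cylindrical: R_cond = ln(r_o/r_i)/(2πkL), R_conv = 1/(h·2πrL)):
R_cast iron pipe wall = ln(467.1/465)/(2π×47.5×18.4) = 8.205×10^-7 K/W
R_cellular glass = ln(527.1/467.1)/(2π×0.0527×18.4) = 0.01983 K/W
R_outer film = 1/(h_o·2πr_oL) = 1/(13×2π×0.5271×18.4) = 0.001262 K/W
R_total = 0.0211 K/W
Q = ΔT/R_total = 245/0.0211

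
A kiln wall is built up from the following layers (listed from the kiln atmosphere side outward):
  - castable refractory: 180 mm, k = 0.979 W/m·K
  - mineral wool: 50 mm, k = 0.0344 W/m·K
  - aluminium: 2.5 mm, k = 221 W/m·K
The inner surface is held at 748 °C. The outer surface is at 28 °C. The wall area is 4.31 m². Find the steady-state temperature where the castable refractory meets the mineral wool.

T ≈ 667 °C

Model the wall as resistances in series:
R_castable refractory = L/(kA) = 0.18/(0.979×4.31) = 0.04266 K/W
R_mineral wool = L/(kA) = 0.05/(0.0344×4.31) = 0.3372 K/W
R_aluminium = L/(kA) = 0.0025/(221×4.31) = 2.625×10^-6 K/W
R_total = 0.3799 K/W;  Q = ΔT/R_total = 720/0.3799 = 1895 W
T_interface = T_inner − Q·ΣR(inner→interface) = 748 − 1900×0.04266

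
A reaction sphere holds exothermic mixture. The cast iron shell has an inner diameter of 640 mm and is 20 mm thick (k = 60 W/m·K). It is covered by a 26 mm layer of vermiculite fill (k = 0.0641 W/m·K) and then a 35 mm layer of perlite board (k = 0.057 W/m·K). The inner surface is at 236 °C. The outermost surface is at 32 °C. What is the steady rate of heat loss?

Spherical conduction: R = (1/r_in − 1/r_out)/(4πk) per layer; series-sum.
R_cast iron shell = (1/0.32 − 1/0.34)/(4π×60) = 2.438×10^-4 K/W
R_vermiculite fill = (1/0.34 − 1/0.366)/(4π×0.0641) = 0.2594 K/W
R_perlite board = (1/0.366 − 1/0.401)/(4π×0.057) = 0.3329 K/W
R_total = 0.5926 K/W
Q = ΔT/R_total = 204/0.5926

Q ≈ 344 W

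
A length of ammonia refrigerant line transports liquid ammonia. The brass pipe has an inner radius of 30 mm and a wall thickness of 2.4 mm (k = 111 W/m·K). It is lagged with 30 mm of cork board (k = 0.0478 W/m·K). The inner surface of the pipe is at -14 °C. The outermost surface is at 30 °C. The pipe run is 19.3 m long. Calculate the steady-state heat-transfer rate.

Radial resistances (cylindrical: R_cond = ln(r_o/r_i)/(2πkL), R_conv = 1/(h·2πrL)):
R_brass pipe wall = ln(32.4/30)/(2π×111×19.3) = 5.718×10^-6 K/W
R_cork board = ln(62.4/32.4)/(2π×0.0478×19.3) = 0.1131 K/W
R_total = 0.1131 K/W
Q = ΔT/R_total = 44/0.1131

Q ≈ 389 W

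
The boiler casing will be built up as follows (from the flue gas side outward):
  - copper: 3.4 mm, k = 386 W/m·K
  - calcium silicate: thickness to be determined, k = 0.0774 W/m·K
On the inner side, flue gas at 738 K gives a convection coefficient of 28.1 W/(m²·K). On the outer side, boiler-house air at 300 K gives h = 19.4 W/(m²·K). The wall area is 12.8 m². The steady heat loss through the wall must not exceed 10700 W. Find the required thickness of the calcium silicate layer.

L ≈ 33.8 mm

Treating each layer as a thermal resistance in series:
R_inner film = 1/(h_i·A) = 1/(28.1×12.8) = 0.00278 K/W
R_copper = L/(kA) = 0.0034/(386×12.8) = 6.881×10^-7 K/W
R_outer film = 1/(h_o·A) = 1/(19.4×12.8) = 0.004027 K/W
Sum of the known resistances R_other = 0.006808 K/W
Required total resistance R_tot = ΔT/Q_allow = 438/10700 = 0.04093 K/W
R_calcium silicate = R_tot − R_other = 0.03413 K/W
L = R·k·A = 0.03413×0.0774×12.8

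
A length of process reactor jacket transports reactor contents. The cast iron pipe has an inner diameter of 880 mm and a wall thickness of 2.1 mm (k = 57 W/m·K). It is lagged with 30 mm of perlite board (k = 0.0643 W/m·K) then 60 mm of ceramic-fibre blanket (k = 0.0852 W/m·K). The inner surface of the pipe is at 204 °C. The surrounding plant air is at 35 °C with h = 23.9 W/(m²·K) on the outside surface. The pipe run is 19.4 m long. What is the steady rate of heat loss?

Q ≈ 8230 W

Per-layer cylindrical resistances, series-summed:
R_cast iron pipe wall = ln(442.1/440)/(2π×57×19.4) = 6.853×10^-7 K/W
R_perlite board = ln(472.1/442.1)/(2π×0.0643×19.4) = 0.008377 K/W
R_ceramic-fibre blanket = ln(532.1/472.1)/(2π×0.0852×19.4) = 0.01152 K/W
R_outer film = 1/(h_o·2πr_oL) = 1/(23.9×2π×0.5321×19.4) = 6.451×10^-4 K/W
R_total = 0.02054 K/W
Q = ΔT/R_total = 169/0.02054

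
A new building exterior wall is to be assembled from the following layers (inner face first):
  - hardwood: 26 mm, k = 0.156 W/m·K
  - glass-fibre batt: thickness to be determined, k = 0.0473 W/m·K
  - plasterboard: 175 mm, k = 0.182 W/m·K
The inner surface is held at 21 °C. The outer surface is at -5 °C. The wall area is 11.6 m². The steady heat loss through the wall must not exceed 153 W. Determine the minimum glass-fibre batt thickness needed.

Thermal resistances in series:
R_hardwood = L/(kA) = 0.026/(0.156×11.6) = 0.01437 K/W
R_plasterboard = L/(kA) = 0.175/(0.182×11.6) = 0.08289 K/W
Sum of the known resistances R_other = 0.09726 K/W
Required total resistance R_tot = ΔT/Q_allow = 26/153 = 0.1699 K/W
R_glass-fibre batt = R_tot − R_other = 0.07268 K/W
L = R·k·A = 0.07268×0.0473×11.6

L ≈ 39.9 mm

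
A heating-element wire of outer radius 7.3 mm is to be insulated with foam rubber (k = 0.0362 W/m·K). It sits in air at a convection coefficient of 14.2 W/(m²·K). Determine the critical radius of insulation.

For a cylinder r_cr = k/h = 0.0362/14.2
r_cr = 2.55 mm; since the bare radius (7.3 mm) is above r_cr, any added insulation will reduce heat loss.

r_cr ≈ 2.55 mm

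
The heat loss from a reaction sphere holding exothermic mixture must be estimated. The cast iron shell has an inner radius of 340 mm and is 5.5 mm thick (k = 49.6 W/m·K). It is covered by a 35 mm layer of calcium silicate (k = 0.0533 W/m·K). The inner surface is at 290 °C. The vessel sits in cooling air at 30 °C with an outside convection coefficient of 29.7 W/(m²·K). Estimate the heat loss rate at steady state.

Q ≈ 625 W

For a spherical shell R = (1/r₁ − 1/r₂)/(4πk); film R = 1/(h·4πr²). In series:
R_cast iron shell = (1/0.34 − 1/0.3455)/(4π×49.6) = 7.512×10^-5 K/W
R_calcium silicate = (1/0.3455 − 1/0.3805)/(4π×0.0533) = 0.3975 K/W
R_outer film = 1/(h·4πr_o²) = 1/(29.7×4π×0.3805²) = 0.01851 K/W
R_total = 0.4161 K/W
Q = ΔT/R_total = 260/0.4161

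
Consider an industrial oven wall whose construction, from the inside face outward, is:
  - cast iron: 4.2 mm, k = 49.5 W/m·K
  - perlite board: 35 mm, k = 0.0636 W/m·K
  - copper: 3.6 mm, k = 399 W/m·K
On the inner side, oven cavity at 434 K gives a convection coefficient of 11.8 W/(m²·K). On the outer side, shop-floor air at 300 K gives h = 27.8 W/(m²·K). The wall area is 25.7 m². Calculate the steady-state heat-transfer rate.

Q ≈ 5130 W

Model the wall as resistances in series:
R_inner film = 1/(h_i·A) = 1/(11.8×25.7) = 0.003298 K/W
R_cast iron = L/(kA) = 0.0042/(49.5×25.7) = 3.301×10^-6 K/W
R_perlite board = L/(kA) = 0.035/(0.0636×25.7) = 0.02141 K/W
R_copper = L/(kA) = 0.0036/(399×25.7) = 3.511×10^-7 K/W
R_outer film = 1/(h_o·A) = 1/(27.8×25.7) = 0.0014 K/W
R_total = 0.02611 K/W
Q = ΔT / R_total = 134 / 0.02611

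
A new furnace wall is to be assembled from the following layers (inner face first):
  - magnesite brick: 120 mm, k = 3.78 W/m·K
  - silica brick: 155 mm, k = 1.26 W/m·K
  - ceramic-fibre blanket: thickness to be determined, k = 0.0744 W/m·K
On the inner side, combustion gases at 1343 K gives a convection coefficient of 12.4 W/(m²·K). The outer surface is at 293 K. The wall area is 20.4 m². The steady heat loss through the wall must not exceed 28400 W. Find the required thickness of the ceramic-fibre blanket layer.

L ≈ 38.6 mm

Treating each layer as a thermal resistance in series:
R_inner film = 1/(h_i·A) = 1/(12.4×20.4) = 0.003953 K/W
R_magnesite brick = L/(kA) = 0.12/(3.78×20.4) = 0.001556 K/W
R_silica brick = L/(kA) = 0.155/(1.26×20.4) = 0.00603 K/W
Sum of the known resistances R_other = 0.01154 K/W
Required total resistance R_tot = ΔT/Q_allow = 1050/28400 = 0.03697 K/W
R_ceramic-fibre blanket = R_tot − R_other = 0.02543 K/W
L = R·k·A = 0.02543×0.0744×20.4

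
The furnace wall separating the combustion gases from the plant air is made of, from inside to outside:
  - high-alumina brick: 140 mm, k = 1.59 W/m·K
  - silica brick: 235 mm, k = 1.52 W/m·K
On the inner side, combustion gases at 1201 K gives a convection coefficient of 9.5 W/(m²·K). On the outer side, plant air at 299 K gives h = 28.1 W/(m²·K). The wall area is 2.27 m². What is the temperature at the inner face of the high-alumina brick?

T ≈ 953 K

Treating each layer as a thermal resistance in series:
R_inner film = 1/(h_i·A) = 1/(9.5×2.27) = 0.04637 K/W
R_high-alumina brick = L/(kA) = 0.14/(1.59×2.27) = 0.03879 K/W
R_silica brick = L/(kA) = 0.235/(1.52×2.27) = 0.06811 K/W
R_outer film = 1/(h_o·A) = 1/(28.1×2.27) = 0.01568 K/W
R_total = 0.1689 K/W;  Q = ΔT/R_total = 902/0.1689 = 5339 W
T_interface = T_inner − Q·ΣR(inner→interface) = 1201 − 5340×0.04637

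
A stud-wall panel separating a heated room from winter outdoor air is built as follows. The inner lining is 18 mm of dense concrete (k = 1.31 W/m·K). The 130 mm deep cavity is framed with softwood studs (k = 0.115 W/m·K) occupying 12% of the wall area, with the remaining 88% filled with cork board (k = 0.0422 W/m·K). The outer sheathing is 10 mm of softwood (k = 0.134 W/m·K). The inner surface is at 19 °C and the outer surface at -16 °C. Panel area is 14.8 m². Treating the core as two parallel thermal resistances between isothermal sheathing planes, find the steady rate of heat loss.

Q ≈ 196 W

Sheathing layers in series; stud and cavity paths in parallel between them.
R_inner = 0.018/(1.31×14.8) = 9.284×10^-4 K/W
R_stud  = 0.13/(0.115×0.12×14.8) = 0.6365 K/W
R_cav   = 0.13/(0.0422×0.88×14.8) = 0.2365 K/W
1/R_core = 1/R_stud + 1/R_cav → R_core = 0.1724 K/W
R_outer = 0.01/(0.134×14.8) = 0.005042 K/W
R_total = 0.1784 K/W
Q = ΔT/R_total = 35/0.1784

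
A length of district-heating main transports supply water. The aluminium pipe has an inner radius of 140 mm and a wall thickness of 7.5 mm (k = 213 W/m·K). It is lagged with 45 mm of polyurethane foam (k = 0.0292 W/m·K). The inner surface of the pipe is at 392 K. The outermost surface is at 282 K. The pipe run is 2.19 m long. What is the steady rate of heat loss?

Q ≈ 166 W

Per-layer cylindrical resistances, series-summed:
R_aluminium pipe wall = ln(147.5/140)/(2π×213×2.19) = 1.781×10^-5 K/W
R_polyurethane foam = ln(192.5/147.5)/(2π×0.0292×2.19) = 0.6627 K/W
R_total = 0.6627 K/W
Q = ΔT/R_total = 110/0.6627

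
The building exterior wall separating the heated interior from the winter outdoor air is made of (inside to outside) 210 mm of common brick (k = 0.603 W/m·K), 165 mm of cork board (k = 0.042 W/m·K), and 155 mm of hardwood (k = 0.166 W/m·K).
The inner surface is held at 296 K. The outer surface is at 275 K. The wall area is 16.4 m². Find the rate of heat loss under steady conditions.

Thermal resistances in series:
R_common brick = L/(kA) = 0.21/(0.603×16.4) = 0.02124 K/W
R_cork board = L/(kA) = 0.165/(0.042×16.4) = 0.2395 K/W
R_hardwood = L/(kA) = 0.155/(0.166×16.4) = 0.05694 K/W
R_total = 0.3177 K/W
Q = ΔT / R_total = 21 / 0.3177

Q ≈ 66.1 W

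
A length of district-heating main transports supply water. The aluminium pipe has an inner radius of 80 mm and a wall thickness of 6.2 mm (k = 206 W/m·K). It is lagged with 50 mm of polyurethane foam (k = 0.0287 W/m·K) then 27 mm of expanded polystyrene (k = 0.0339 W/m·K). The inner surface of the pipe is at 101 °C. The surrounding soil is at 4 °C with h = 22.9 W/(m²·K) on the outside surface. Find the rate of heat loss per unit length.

q′ ≈ 28.3 W/m

Per-layer cylindrical resistances, series-summed:
R_aluminium pipe wall = ln(86.2/80)/(2π×206×1) = 5.767×10^-5 K/W
R_polyurethane foam = ln(136.2/86.2)/(2π×0.0287×1) = 2.537 K/W
R_expanded polystyrene = ln(163.2/136.2)/(2π×0.0339×1) = 0.8491 K/W
R_outer film = 1/(h_o·2πr_oL) = 1/(22.9×2π×0.1632×1) = 0.04259 K/W
R_total = 3.429 K/W
Q = ΔT/R_total = 97/3.429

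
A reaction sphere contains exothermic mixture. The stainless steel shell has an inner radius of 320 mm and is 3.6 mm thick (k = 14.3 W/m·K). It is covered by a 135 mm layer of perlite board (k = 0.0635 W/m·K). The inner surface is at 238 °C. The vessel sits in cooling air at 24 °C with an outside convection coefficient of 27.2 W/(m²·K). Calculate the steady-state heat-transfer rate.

Q ≈ 185 W

Spherical conduction: R = (1/r_in − 1/r_out)/(4πk) per layer; series-sum.
R_stainless steel shell = (1/0.32 − 1/0.3236)/(4π×14.3) = 1.935×10^-4 K/W
R_perlite board = (1/0.3236 − 1/0.4586)/(4π×0.0635) = 1.14 K/W
R_outer film = 1/(h·4πr_o²) = 1/(27.2×4π×0.4586²) = 0.01391 K/W
R_total = 1.154 K/W
Q = ΔT/R_total = 214/1.154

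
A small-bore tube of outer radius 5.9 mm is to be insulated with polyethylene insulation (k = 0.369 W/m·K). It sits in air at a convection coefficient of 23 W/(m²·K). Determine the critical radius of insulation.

For a cylinder r_cr = k/h = 0.369/23
r_cr = 16 mm; since the bare radius (5.9 mm) is below r_cr, adding a thin layer of insulation will *increase* heat loss.

r_cr ≈ 16 mm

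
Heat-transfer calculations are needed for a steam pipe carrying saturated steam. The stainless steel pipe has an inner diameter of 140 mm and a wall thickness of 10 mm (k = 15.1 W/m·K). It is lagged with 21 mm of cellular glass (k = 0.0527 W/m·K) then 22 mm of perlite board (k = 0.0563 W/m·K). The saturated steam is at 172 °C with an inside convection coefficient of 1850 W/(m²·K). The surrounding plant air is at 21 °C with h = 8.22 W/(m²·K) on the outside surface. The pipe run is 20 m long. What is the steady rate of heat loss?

Treating each annulus and film as a series resistance:
R_inner film = 1/(h_i·2πr₁L) = 1/(1850×2π×0.07×20) = 6.145×10^-5 K/W
R_stainless steel pipe wall = ln(80/70)/(2π×15.1×20) = 7.037×10^-5 K/W
R_cellular glass = ln(101/80)/(2π×0.0527×20) = 0.0352 K/W
R_perlite board = ln(123/101)/(2π×0.0563×20) = 0.02785 K/W
R_outer film = 1/(h_o·2πr_oL) = 1/(8.22×2π×0.123×20) = 0.007871 K/W
R_total = 0.07105 K/W
Q = ΔT/R_total = 151/0.07105

Q ≈ 2130 W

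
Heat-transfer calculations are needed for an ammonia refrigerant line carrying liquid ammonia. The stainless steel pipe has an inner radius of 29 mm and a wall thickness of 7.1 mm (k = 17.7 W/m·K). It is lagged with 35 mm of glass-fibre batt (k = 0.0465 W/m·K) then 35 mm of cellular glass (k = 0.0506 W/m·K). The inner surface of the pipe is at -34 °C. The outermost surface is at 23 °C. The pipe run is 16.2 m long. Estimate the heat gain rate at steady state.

Treating each annulus and film as a series resistance:
R_stainless steel pipe wall = ln(36.1/29)/(2π×17.7×16.2) = 1.216×10^-4 K/W
R_glass-fibre batt = ln(71.1/36.1)/(2π×0.0465×16.2) = 0.1432 K/W
R_cellular glass = ln(106.1/71.1)/(2π×0.0506×16.2) = 0.07772 K/W
R_total = 0.221 K/W
Q = ΔT/R_total = 57/0.221

Q ≈ 258 W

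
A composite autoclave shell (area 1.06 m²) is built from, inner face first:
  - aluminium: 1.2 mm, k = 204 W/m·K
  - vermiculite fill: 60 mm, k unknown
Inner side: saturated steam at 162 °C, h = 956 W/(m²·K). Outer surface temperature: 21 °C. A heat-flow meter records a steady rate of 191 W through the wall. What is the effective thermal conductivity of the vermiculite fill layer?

k ≈ 0.0768 W/(m·K)

Series thermal resistances:
R_inner film = 1/(h_i·A) = 1/(956×1.06) = 9.868×10^-4 K/W
R_aluminium = L/(kA) = 0.0012/(204×1.06) = 5.549×10^-6 K/W
Sum of known resistances R_other = 9.924×10^-4 K/W
Total R = ΔT/Q = 141/191 = 0.7382 K/W
R_vermiculite fill = R_total − R_other = 0.7372 K/W
k = L/(R·A) = 0.06/(0.7372×1.06)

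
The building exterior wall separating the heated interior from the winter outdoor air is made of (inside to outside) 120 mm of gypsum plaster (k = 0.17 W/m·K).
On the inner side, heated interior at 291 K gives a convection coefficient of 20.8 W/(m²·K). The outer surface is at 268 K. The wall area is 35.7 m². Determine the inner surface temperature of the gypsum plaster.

T ≈ 290 K

Series thermal resistances:
R_inner film = 1/(h_i·A) = 1/(20.8×35.7) = 0.001347 K/W
R_gypsum plaster = L/(kA) = 0.12/(0.17×35.7) = 0.01977 K/W
R_total = 0.02112 K/W;  Q = ΔT/R_total = 23/0.02112 = 1089 W
T_interface = T_inner − Q·ΣR(inner→interface) = 291 − 1090×0.001347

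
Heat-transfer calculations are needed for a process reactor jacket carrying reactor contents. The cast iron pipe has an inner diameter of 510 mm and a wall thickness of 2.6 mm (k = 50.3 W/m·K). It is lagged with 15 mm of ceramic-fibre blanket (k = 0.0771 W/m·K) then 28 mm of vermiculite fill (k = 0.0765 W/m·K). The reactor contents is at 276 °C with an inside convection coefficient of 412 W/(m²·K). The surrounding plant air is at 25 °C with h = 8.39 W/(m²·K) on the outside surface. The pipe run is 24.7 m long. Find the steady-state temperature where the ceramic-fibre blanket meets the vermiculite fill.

Cylindrical conduction, so R = ln(r₂/r₁)/(2πkL) per layer, in series:
R_inner film = 1/(h_i·2πr₁L) = 1/(412×2π×0.255×24.7) = 6.133×10^-5 K/W
R_cast iron pipe wall = ln(257.6/255)/(2π×50.3×24.7) = 1.3×10^-6 K/W
R_ceramic-fibre blanket = ln(272.6/257.6)/(2π×0.0771×24.7) = 0.00473 K/W
R_vermiculite fill = ln(300.6/272.6)/(2π×0.0765×24.7) = 0.008235 K/W
R_outer film = 1/(h_o·2πr_oL) = 1/(8.39×2π×0.3006×24.7) = 0.002555 K/W
R_total = 0.01558 K/W
Q = ΔT/R_total = 251/0.01558
Q = 16100 W
T_interface = T_inner − Q·ΣR(inner→interface) = 276 − 16100×0.004793

T ≈ 199 °C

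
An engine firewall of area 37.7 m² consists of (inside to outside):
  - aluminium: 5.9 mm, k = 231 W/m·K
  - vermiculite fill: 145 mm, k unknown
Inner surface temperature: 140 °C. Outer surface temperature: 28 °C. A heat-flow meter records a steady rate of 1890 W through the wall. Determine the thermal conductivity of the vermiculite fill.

Treating each layer as a thermal resistance in series:
R_aluminium = L/(kA) = 0.0059/(231×37.7) = 6.775×10^-7 K/W
Sum of known resistances R_other = 6.775×10^-7 K/W
Total R = ΔT/Q = 112/1890 = 0.05926 K/W
R_vermiculite fill = R_total − R_other = 0.05926 K/W
k = L/(R·A) = 0.145/(0.05926×37.7)

k ≈ 0.0649 W/(m·K)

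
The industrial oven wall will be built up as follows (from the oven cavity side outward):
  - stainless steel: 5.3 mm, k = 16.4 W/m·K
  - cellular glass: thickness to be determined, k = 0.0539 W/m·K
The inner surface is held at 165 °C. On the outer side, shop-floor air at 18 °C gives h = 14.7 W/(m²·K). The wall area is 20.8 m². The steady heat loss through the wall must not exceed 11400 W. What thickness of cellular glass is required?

Series thermal resistances:
R_stainless steel = L/(kA) = 0.0053/(16.4×20.8) = 1.554×10^-5 K/W
R_outer film = 1/(h_o·A) = 1/(14.7×20.8) = 0.003271 K/W
Sum of the known resistances R_other = 0.003286 K/W
Required total resistance R_tot = ΔT/Q_allow = 147/11400 = 0.01289 K/W
R_cellular glass = R_tot − R_other = 0.009609 K/W
L = R·k·A = 0.009609×0.0539×20.8

L ≈ 10.8 mm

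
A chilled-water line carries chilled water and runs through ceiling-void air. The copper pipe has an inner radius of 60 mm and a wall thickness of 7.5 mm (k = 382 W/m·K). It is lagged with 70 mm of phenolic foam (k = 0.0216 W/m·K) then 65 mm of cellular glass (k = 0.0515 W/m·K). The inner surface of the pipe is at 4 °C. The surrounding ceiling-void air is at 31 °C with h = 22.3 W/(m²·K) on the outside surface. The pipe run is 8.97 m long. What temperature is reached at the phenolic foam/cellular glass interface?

Cylindrical conduction, so R = ln(r₂/r₁)/(2πkL) per layer, in series:
R_copper pipe wall = ln(67.5/60)/(2π×382×8.97) = 5.471×10^-6 K/W
R_phenolic foam = ln(137.5/67.5)/(2π×0.0216×8.97) = 0.5844 K/W
R_cellular glass = ln(202.5/137.5)/(2π×0.0515×8.97) = 0.1334 K/W
R_outer film = 1/(h_o·2πr_oL) = 1/(22.3×2π×0.2025×8.97) = 0.003929 K/W
R_total = 0.7218 K/W
Q = ΔT/R_total = 27/0.7218
Q = 37.4 W
T_interface = T_inner + Q·ΣR(inner→interface) = 4 + 37.4×0.5845

T ≈ 25.9 °C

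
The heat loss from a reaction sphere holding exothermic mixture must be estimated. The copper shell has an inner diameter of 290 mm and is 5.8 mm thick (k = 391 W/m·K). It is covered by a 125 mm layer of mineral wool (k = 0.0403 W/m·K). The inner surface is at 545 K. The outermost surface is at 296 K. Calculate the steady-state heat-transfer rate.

Q ≈ 42 W

For a spherical shell R = (1/r₁ − 1/r₂)/(4πk); film R = 1/(h·4πr²). In series:
R_copper shell = (1/0.145 − 1/0.1508)/(4π×391) = 5.398×10^-5 K/W
R_mineral wool = (1/0.1508 − 1/0.2758)/(4π×0.0403) = 5.935 K/W
R_total = 5.935 K/W
Q = ΔT/R_total = 249/5.935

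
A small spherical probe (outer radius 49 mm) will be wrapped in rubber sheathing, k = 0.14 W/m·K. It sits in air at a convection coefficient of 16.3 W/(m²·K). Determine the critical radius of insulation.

r_cr ≈ 17.2 mm

For a sphere r_cr = 2k/h = 2×0.14/16.3
r_cr = 17.2 mm; since the bare radius (49 mm) is above r_cr, any added insulation will reduce heat loss.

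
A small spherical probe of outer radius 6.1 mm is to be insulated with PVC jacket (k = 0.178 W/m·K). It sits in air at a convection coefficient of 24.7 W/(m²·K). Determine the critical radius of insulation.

For a sphere r_cr = 2k/h = 2×0.178/24.7
r_cr = 14.4 mm; since the bare radius (6.1 mm) is below r_cr, adding a thin layer of insulation will *increase* heat loss.

r_cr ≈ 14.4 mm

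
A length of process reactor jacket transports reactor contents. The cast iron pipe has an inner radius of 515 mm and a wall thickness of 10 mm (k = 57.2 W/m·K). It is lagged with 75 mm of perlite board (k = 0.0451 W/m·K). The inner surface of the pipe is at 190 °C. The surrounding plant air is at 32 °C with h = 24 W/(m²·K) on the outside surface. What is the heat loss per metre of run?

Cylindrical conduction, so R = ln(r₂/r₁)/(2πkL) per layer, in series:
R_cast iron pipe wall = ln(525/515)/(2π×57.2×1) = 5.351×10^-5 K/W
R_perlite board = ln(600/525)/(2π×0.0451×1) = 0.4712 K/W
R_outer film = 1/(h_o·2πr_oL) = 1/(24×2π×0.6×1) = 0.01105 K/W
R_total = 0.4823 K/W
Q = ΔT/R_total = 158/0.4823

q′ ≈ 328 W/m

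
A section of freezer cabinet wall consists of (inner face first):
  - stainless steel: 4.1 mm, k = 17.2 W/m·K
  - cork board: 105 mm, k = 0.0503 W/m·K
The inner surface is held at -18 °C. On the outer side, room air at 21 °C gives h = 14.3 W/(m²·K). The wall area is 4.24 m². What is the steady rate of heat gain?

Series thermal resistances:
R_stainless steel = L/(kA) = 0.0041/(17.2×4.24) = 5.622×10^-5 K/W
R_cork board = L/(kA) = 0.105/(0.0503×4.24) = 0.4923 K/W
R_outer film = 1/(h_o·A) = 1/(14.3×4.24) = 0.01649 K/W
R_total = 0.5089 K/W
Q = ΔT / R_total = 39 / 0.5089

Q ≈ 76.6 W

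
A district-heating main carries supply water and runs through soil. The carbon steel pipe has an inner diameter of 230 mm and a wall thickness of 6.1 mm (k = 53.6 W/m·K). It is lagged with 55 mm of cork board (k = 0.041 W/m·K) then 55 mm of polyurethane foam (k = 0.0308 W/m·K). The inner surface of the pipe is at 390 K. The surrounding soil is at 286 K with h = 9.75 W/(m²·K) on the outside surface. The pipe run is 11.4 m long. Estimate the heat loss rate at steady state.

Q ≈ 405 W

Per-layer cylindrical resistances, series-summed:
R_carbon steel pipe wall = ln(121.1/115)/(2π×53.6×11.4) = 1.346×10^-5 K/W
R_cork board = ln(176.1/121.1)/(2π×0.041×11.4) = 0.1275 K/W
R_polyurethane foam = ln(231.1/176.1)/(2π×0.0308×11.4) = 0.1232 K/W
R_outer film = 1/(h_o·2πr_oL) = 1/(9.75×2π×0.2311×11.4) = 0.006196 K/W
R_total = 0.2569 K/W
Q = ΔT/R_total = 104/0.2569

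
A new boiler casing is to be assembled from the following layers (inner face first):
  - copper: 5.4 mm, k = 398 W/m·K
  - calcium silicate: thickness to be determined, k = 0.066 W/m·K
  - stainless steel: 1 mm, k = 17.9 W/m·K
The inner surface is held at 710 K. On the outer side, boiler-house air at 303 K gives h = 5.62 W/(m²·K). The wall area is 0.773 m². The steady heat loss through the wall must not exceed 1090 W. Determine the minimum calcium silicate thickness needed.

Thermal resistances in series:
R_copper = L/(kA) = 0.0054/(398×0.773) = 1.755×10^-5 K/W
R_stainless steel = L/(kA) = 0.001/(17.9×0.773) = 7.227×10^-5 K/W
R_outer film = 1/(h_o·A) = 1/(5.62×0.773) = 0.2302 K/W
Sum of the known resistances R_other = 0.2303 K/W
Required total resistance R_tot = ΔT/Q_allow = 407/1090 = 0.3734 K/W
R_calcium silicate = R_tot − R_other = 0.1431 K/W
L = R·k·A = 0.1431×0.066×0.773

L ≈ 7.3 mm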